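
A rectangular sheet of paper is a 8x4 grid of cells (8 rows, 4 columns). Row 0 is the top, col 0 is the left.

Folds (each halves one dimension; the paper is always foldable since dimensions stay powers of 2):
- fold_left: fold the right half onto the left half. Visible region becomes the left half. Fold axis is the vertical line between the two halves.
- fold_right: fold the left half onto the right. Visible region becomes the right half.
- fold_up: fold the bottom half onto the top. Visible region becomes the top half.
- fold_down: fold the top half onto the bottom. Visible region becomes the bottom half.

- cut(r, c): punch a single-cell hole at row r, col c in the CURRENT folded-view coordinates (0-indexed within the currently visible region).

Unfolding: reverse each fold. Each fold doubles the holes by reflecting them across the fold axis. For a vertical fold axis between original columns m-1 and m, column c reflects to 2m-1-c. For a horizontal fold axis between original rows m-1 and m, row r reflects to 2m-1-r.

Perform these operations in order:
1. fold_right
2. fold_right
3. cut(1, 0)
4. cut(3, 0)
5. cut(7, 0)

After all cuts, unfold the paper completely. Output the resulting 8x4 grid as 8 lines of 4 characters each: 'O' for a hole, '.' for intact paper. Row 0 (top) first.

Op 1 fold_right: fold axis v@2; visible region now rows[0,8) x cols[2,4) = 8x2
Op 2 fold_right: fold axis v@3; visible region now rows[0,8) x cols[3,4) = 8x1
Op 3 cut(1, 0): punch at orig (1,3); cuts so far [(1, 3)]; region rows[0,8) x cols[3,4) = 8x1
Op 4 cut(3, 0): punch at orig (3,3); cuts so far [(1, 3), (3, 3)]; region rows[0,8) x cols[3,4) = 8x1
Op 5 cut(7, 0): punch at orig (7,3); cuts so far [(1, 3), (3, 3), (7, 3)]; region rows[0,8) x cols[3,4) = 8x1
Unfold 1 (reflect across v@3): 6 holes -> [(1, 2), (1, 3), (3, 2), (3, 3), (7, 2), (7, 3)]
Unfold 2 (reflect across v@2): 12 holes -> [(1, 0), (1, 1), (1, 2), (1, 3), (3, 0), (3, 1), (3, 2), (3, 3), (7, 0), (7, 1), (7, 2), (7, 3)]

Answer: ....
OOOO
....
OOOO
....
....
....
OOOO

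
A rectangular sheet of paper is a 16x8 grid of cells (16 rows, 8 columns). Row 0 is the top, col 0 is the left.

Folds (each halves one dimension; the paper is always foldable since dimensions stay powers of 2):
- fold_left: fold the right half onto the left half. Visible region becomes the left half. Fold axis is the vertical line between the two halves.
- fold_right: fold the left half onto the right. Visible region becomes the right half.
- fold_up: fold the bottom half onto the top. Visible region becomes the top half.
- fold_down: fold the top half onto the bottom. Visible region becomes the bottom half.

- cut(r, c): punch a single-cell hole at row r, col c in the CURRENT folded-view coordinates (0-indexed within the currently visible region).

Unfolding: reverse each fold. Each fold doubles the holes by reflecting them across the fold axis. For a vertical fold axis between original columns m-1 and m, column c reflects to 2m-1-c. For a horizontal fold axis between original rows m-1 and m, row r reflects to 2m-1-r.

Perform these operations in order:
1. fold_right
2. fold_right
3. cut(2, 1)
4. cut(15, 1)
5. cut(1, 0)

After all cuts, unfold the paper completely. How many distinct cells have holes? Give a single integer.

Op 1 fold_right: fold axis v@4; visible region now rows[0,16) x cols[4,8) = 16x4
Op 2 fold_right: fold axis v@6; visible region now rows[0,16) x cols[6,8) = 16x2
Op 3 cut(2, 1): punch at orig (2,7); cuts so far [(2, 7)]; region rows[0,16) x cols[6,8) = 16x2
Op 4 cut(15, 1): punch at orig (15,7); cuts so far [(2, 7), (15, 7)]; region rows[0,16) x cols[6,8) = 16x2
Op 5 cut(1, 0): punch at orig (1,6); cuts so far [(1, 6), (2, 7), (15, 7)]; region rows[0,16) x cols[6,8) = 16x2
Unfold 1 (reflect across v@6): 6 holes -> [(1, 5), (1, 6), (2, 4), (2, 7), (15, 4), (15, 7)]
Unfold 2 (reflect across v@4): 12 holes -> [(1, 1), (1, 2), (1, 5), (1, 6), (2, 0), (2, 3), (2, 4), (2, 7), (15, 0), (15, 3), (15, 4), (15, 7)]

Answer: 12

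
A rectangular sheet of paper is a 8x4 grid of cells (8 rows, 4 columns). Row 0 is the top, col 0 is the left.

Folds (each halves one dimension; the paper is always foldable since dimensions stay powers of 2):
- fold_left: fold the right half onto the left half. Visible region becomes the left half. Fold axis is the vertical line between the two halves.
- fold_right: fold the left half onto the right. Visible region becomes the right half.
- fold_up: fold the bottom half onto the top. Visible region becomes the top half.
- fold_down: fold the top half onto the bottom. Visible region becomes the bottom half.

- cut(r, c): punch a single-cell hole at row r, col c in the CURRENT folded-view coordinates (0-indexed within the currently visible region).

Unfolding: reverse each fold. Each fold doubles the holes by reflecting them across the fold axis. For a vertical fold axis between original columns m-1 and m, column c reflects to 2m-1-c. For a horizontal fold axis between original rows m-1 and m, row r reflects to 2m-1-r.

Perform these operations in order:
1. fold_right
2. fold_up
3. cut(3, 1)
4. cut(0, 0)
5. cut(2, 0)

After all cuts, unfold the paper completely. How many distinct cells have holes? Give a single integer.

Answer: 12

Derivation:
Op 1 fold_right: fold axis v@2; visible region now rows[0,8) x cols[2,4) = 8x2
Op 2 fold_up: fold axis h@4; visible region now rows[0,4) x cols[2,4) = 4x2
Op 3 cut(3, 1): punch at orig (3,3); cuts so far [(3, 3)]; region rows[0,4) x cols[2,4) = 4x2
Op 4 cut(0, 0): punch at orig (0,2); cuts so far [(0, 2), (3, 3)]; region rows[0,4) x cols[2,4) = 4x2
Op 5 cut(2, 0): punch at orig (2,2); cuts so far [(0, 2), (2, 2), (3, 3)]; region rows[0,4) x cols[2,4) = 4x2
Unfold 1 (reflect across h@4): 6 holes -> [(0, 2), (2, 2), (3, 3), (4, 3), (5, 2), (7, 2)]
Unfold 2 (reflect across v@2): 12 holes -> [(0, 1), (0, 2), (2, 1), (2, 2), (3, 0), (3, 3), (4, 0), (4, 3), (5, 1), (5, 2), (7, 1), (7, 2)]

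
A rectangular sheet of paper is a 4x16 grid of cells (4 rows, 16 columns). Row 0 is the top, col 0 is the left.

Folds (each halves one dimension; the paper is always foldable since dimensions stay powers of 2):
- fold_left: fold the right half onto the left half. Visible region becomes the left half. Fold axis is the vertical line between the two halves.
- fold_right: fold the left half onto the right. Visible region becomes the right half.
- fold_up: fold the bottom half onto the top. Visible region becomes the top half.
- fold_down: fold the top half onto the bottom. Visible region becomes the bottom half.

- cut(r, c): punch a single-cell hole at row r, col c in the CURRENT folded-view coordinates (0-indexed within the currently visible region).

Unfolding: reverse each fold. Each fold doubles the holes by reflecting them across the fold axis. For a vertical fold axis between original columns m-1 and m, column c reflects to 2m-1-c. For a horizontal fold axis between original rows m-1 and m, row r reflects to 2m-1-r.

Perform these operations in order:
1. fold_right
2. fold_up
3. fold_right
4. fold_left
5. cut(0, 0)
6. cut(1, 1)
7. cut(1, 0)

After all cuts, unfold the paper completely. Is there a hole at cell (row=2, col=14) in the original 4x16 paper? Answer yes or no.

Op 1 fold_right: fold axis v@8; visible region now rows[0,4) x cols[8,16) = 4x8
Op 2 fold_up: fold axis h@2; visible region now rows[0,2) x cols[8,16) = 2x8
Op 3 fold_right: fold axis v@12; visible region now rows[0,2) x cols[12,16) = 2x4
Op 4 fold_left: fold axis v@14; visible region now rows[0,2) x cols[12,14) = 2x2
Op 5 cut(0, 0): punch at orig (0,12); cuts so far [(0, 12)]; region rows[0,2) x cols[12,14) = 2x2
Op 6 cut(1, 1): punch at orig (1,13); cuts so far [(0, 12), (1, 13)]; region rows[0,2) x cols[12,14) = 2x2
Op 7 cut(1, 0): punch at orig (1,12); cuts so far [(0, 12), (1, 12), (1, 13)]; region rows[0,2) x cols[12,14) = 2x2
Unfold 1 (reflect across v@14): 6 holes -> [(0, 12), (0, 15), (1, 12), (1, 13), (1, 14), (1, 15)]
Unfold 2 (reflect across v@12): 12 holes -> [(0, 8), (0, 11), (0, 12), (0, 15), (1, 8), (1, 9), (1, 10), (1, 11), (1, 12), (1, 13), (1, 14), (1, 15)]
Unfold 3 (reflect across h@2): 24 holes -> [(0, 8), (0, 11), (0, 12), (0, 15), (1, 8), (1, 9), (1, 10), (1, 11), (1, 12), (1, 13), (1, 14), (1, 15), (2, 8), (2, 9), (2, 10), (2, 11), (2, 12), (2, 13), (2, 14), (2, 15), (3, 8), (3, 11), (3, 12), (3, 15)]
Unfold 4 (reflect across v@8): 48 holes -> [(0, 0), (0, 3), (0, 4), (0, 7), (0, 8), (0, 11), (0, 12), (0, 15), (1, 0), (1, 1), (1, 2), (1, 3), (1, 4), (1, 5), (1, 6), (1, 7), (1, 8), (1, 9), (1, 10), (1, 11), (1, 12), (1, 13), (1, 14), (1, 15), (2, 0), (2, 1), (2, 2), (2, 3), (2, 4), (2, 5), (2, 6), (2, 7), (2, 8), (2, 9), (2, 10), (2, 11), (2, 12), (2, 13), (2, 14), (2, 15), (3, 0), (3, 3), (3, 4), (3, 7), (3, 8), (3, 11), (3, 12), (3, 15)]
Holes: [(0, 0), (0, 3), (0, 4), (0, 7), (0, 8), (0, 11), (0, 12), (0, 15), (1, 0), (1, 1), (1, 2), (1, 3), (1, 4), (1, 5), (1, 6), (1, 7), (1, 8), (1, 9), (1, 10), (1, 11), (1, 12), (1, 13), (1, 14), (1, 15), (2, 0), (2, 1), (2, 2), (2, 3), (2, 4), (2, 5), (2, 6), (2, 7), (2, 8), (2, 9), (2, 10), (2, 11), (2, 12), (2, 13), (2, 14), (2, 15), (3, 0), (3, 3), (3, 4), (3, 7), (3, 8), (3, 11), (3, 12), (3, 15)]

Answer: yes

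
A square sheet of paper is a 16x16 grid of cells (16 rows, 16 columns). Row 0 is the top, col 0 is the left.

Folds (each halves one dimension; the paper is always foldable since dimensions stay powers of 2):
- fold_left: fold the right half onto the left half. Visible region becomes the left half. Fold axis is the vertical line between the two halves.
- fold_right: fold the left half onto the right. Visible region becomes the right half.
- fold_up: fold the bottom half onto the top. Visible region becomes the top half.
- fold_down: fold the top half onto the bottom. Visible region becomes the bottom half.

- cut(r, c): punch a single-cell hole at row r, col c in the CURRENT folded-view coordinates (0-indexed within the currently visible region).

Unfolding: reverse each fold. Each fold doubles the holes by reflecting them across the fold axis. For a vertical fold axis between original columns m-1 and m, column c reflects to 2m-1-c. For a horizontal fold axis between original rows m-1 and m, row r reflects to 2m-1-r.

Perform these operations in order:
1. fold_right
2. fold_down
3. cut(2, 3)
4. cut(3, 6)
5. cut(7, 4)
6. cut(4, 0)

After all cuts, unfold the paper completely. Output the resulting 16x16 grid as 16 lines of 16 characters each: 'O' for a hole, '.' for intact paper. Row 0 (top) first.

Op 1 fold_right: fold axis v@8; visible region now rows[0,16) x cols[8,16) = 16x8
Op 2 fold_down: fold axis h@8; visible region now rows[8,16) x cols[8,16) = 8x8
Op 3 cut(2, 3): punch at orig (10,11); cuts so far [(10, 11)]; region rows[8,16) x cols[8,16) = 8x8
Op 4 cut(3, 6): punch at orig (11,14); cuts so far [(10, 11), (11, 14)]; region rows[8,16) x cols[8,16) = 8x8
Op 5 cut(7, 4): punch at orig (15,12); cuts so far [(10, 11), (11, 14), (15, 12)]; region rows[8,16) x cols[8,16) = 8x8
Op 6 cut(4, 0): punch at orig (12,8); cuts so far [(10, 11), (11, 14), (12, 8), (15, 12)]; region rows[8,16) x cols[8,16) = 8x8
Unfold 1 (reflect across h@8): 8 holes -> [(0, 12), (3, 8), (4, 14), (5, 11), (10, 11), (11, 14), (12, 8), (15, 12)]
Unfold 2 (reflect across v@8): 16 holes -> [(0, 3), (0, 12), (3, 7), (3, 8), (4, 1), (4, 14), (5, 4), (5, 11), (10, 4), (10, 11), (11, 1), (11, 14), (12, 7), (12, 8), (15, 3), (15, 12)]

Answer: ...O........O...
................
................
.......OO.......
.O............O.
....O......O....
................
................
................
................
....O......O....
.O............O.
.......OO.......
................
................
...O........O...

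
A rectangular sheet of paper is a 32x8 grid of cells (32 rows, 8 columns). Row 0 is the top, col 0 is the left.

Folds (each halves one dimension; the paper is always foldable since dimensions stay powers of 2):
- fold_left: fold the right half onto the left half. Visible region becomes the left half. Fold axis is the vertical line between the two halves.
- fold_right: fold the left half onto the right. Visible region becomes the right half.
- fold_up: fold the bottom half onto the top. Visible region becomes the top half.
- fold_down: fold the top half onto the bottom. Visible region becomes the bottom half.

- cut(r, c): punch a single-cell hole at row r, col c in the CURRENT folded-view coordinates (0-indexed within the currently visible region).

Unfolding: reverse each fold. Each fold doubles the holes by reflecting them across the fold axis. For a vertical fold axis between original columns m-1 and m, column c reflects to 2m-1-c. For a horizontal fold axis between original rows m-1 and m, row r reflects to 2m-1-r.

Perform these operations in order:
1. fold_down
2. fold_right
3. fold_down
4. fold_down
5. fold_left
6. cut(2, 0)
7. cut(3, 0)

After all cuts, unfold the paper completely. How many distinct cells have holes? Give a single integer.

Answer: 64

Derivation:
Op 1 fold_down: fold axis h@16; visible region now rows[16,32) x cols[0,8) = 16x8
Op 2 fold_right: fold axis v@4; visible region now rows[16,32) x cols[4,8) = 16x4
Op 3 fold_down: fold axis h@24; visible region now rows[24,32) x cols[4,8) = 8x4
Op 4 fold_down: fold axis h@28; visible region now rows[28,32) x cols[4,8) = 4x4
Op 5 fold_left: fold axis v@6; visible region now rows[28,32) x cols[4,6) = 4x2
Op 6 cut(2, 0): punch at orig (30,4); cuts so far [(30, 4)]; region rows[28,32) x cols[4,6) = 4x2
Op 7 cut(3, 0): punch at orig (31,4); cuts so far [(30, 4), (31, 4)]; region rows[28,32) x cols[4,6) = 4x2
Unfold 1 (reflect across v@6): 4 holes -> [(30, 4), (30, 7), (31, 4), (31, 7)]
Unfold 2 (reflect across h@28): 8 holes -> [(24, 4), (24, 7), (25, 4), (25, 7), (30, 4), (30, 7), (31, 4), (31, 7)]
Unfold 3 (reflect across h@24): 16 holes -> [(16, 4), (16, 7), (17, 4), (17, 7), (22, 4), (22, 7), (23, 4), (23, 7), (24, 4), (24, 7), (25, 4), (25, 7), (30, 4), (30, 7), (31, 4), (31, 7)]
Unfold 4 (reflect across v@4): 32 holes -> [(16, 0), (16, 3), (16, 4), (16, 7), (17, 0), (17, 3), (17, 4), (17, 7), (22, 0), (22, 3), (22, 4), (22, 7), (23, 0), (23, 3), (23, 4), (23, 7), (24, 0), (24, 3), (24, 4), (24, 7), (25, 0), (25, 3), (25, 4), (25, 7), (30, 0), (30, 3), (30, 4), (30, 7), (31, 0), (31, 3), (31, 4), (31, 7)]
Unfold 5 (reflect across h@16): 64 holes -> [(0, 0), (0, 3), (0, 4), (0, 7), (1, 0), (1, 3), (1, 4), (1, 7), (6, 0), (6, 3), (6, 4), (6, 7), (7, 0), (7, 3), (7, 4), (7, 7), (8, 0), (8, 3), (8, 4), (8, 7), (9, 0), (9, 3), (9, 4), (9, 7), (14, 0), (14, 3), (14, 4), (14, 7), (15, 0), (15, 3), (15, 4), (15, 7), (16, 0), (16, 3), (16, 4), (16, 7), (17, 0), (17, 3), (17, 4), (17, 7), (22, 0), (22, 3), (22, 4), (22, 7), (23, 0), (23, 3), (23, 4), (23, 7), (24, 0), (24, 3), (24, 4), (24, 7), (25, 0), (25, 3), (25, 4), (25, 7), (30, 0), (30, 3), (30, 4), (30, 7), (31, 0), (31, 3), (31, 4), (31, 7)]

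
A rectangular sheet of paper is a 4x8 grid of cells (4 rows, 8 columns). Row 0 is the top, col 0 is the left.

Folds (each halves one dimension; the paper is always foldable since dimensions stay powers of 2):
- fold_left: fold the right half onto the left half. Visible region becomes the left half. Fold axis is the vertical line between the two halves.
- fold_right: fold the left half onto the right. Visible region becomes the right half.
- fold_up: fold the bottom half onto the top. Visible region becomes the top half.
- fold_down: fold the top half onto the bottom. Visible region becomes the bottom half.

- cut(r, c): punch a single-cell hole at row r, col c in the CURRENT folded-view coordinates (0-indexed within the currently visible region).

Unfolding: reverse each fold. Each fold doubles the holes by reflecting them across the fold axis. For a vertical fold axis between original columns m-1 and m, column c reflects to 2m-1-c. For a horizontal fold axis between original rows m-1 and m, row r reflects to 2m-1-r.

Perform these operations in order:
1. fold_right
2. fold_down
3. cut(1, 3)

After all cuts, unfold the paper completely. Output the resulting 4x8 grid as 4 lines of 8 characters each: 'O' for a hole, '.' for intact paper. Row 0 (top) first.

Op 1 fold_right: fold axis v@4; visible region now rows[0,4) x cols[4,8) = 4x4
Op 2 fold_down: fold axis h@2; visible region now rows[2,4) x cols[4,8) = 2x4
Op 3 cut(1, 3): punch at orig (3,7); cuts so far [(3, 7)]; region rows[2,4) x cols[4,8) = 2x4
Unfold 1 (reflect across h@2): 2 holes -> [(0, 7), (3, 7)]
Unfold 2 (reflect across v@4): 4 holes -> [(0, 0), (0, 7), (3, 0), (3, 7)]

Answer: O......O
........
........
O......O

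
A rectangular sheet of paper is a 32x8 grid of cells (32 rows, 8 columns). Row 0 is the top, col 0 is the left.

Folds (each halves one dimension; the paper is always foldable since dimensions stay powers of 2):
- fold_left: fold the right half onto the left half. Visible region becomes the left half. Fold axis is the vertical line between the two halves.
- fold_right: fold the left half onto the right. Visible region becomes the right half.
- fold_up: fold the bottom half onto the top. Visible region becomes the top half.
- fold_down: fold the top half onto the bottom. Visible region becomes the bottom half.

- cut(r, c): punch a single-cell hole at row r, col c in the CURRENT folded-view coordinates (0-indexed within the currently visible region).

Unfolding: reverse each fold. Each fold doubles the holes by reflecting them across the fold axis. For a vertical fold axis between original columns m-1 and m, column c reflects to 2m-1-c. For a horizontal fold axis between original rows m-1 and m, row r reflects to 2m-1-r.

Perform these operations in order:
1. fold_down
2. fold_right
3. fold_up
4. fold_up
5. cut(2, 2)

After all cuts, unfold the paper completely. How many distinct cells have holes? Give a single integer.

Op 1 fold_down: fold axis h@16; visible region now rows[16,32) x cols[0,8) = 16x8
Op 2 fold_right: fold axis v@4; visible region now rows[16,32) x cols[4,8) = 16x4
Op 3 fold_up: fold axis h@24; visible region now rows[16,24) x cols[4,8) = 8x4
Op 4 fold_up: fold axis h@20; visible region now rows[16,20) x cols[4,8) = 4x4
Op 5 cut(2, 2): punch at orig (18,6); cuts so far [(18, 6)]; region rows[16,20) x cols[4,8) = 4x4
Unfold 1 (reflect across h@20): 2 holes -> [(18, 6), (21, 6)]
Unfold 2 (reflect across h@24): 4 holes -> [(18, 6), (21, 6), (26, 6), (29, 6)]
Unfold 3 (reflect across v@4): 8 holes -> [(18, 1), (18, 6), (21, 1), (21, 6), (26, 1), (26, 6), (29, 1), (29, 6)]
Unfold 4 (reflect across h@16): 16 holes -> [(2, 1), (2, 6), (5, 1), (5, 6), (10, 1), (10, 6), (13, 1), (13, 6), (18, 1), (18, 6), (21, 1), (21, 6), (26, 1), (26, 6), (29, 1), (29, 6)]

Answer: 16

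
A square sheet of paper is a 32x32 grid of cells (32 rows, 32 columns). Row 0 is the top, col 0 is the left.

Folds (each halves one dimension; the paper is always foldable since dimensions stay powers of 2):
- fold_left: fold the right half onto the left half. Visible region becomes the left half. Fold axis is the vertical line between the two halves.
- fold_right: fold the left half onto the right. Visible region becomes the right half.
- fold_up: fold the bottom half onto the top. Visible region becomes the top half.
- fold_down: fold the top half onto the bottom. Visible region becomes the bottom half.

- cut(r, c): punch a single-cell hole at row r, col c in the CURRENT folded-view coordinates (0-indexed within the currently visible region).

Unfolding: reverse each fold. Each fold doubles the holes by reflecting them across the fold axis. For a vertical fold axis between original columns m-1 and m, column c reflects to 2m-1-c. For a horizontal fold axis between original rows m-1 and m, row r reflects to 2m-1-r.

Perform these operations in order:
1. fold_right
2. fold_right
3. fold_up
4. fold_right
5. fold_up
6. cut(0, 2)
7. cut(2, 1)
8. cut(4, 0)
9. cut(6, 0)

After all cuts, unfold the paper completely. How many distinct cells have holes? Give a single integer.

Op 1 fold_right: fold axis v@16; visible region now rows[0,32) x cols[16,32) = 32x16
Op 2 fold_right: fold axis v@24; visible region now rows[0,32) x cols[24,32) = 32x8
Op 3 fold_up: fold axis h@16; visible region now rows[0,16) x cols[24,32) = 16x8
Op 4 fold_right: fold axis v@28; visible region now rows[0,16) x cols[28,32) = 16x4
Op 5 fold_up: fold axis h@8; visible region now rows[0,8) x cols[28,32) = 8x4
Op 6 cut(0, 2): punch at orig (0,30); cuts so far [(0, 30)]; region rows[0,8) x cols[28,32) = 8x4
Op 7 cut(2, 1): punch at orig (2,29); cuts so far [(0, 30), (2, 29)]; region rows[0,8) x cols[28,32) = 8x4
Op 8 cut(4, 0): punch at orig (4,28); cuts so far [(0, 30), (2, 29), (4, 28)]; region rows[0,8) x cols[28,32) = 8x4
Op 9 cut(6, 0): punch at orig (6,28); cuts so far [(0, 30), (2, 29), (4, 28), (6, 28)]; region rows[0,8) x cols[28,32) = 8x4
Unfold 1 (reflect across h@8): 8 holes -> [(0, 30), (2, 29), (4, 28), (6, 28), (9, 28), (11, 28), (13, 29), (15, 30)]
Unfold 2 (reflect across v@28): 16 holes -> [(0, 25), (0, 30), (2, 26), (2, 29), (4, 27), (4, 28), (6, 27), (6, 28), (9, 27), (9, 28), (11, 27), (11, 28), (13, 26), (13, 29), (15, 25), (15, 30)]
Unfold 3 (reflect across h@16): 32 holes -> [(0, 25), (0, 30), (2, 26), (2, 29), (4, 27), (4, 28), (6, 27), (6, 28), (9, 27), (9, 28), (11, 27), (11, 28), (13, 26), (13, 29), (15, 25), (15, 30), (16, 25), (16, 30), (18, 26), (18, 29), (20, 27), (20, 28), (22, 27), (22, 28), (25, 27), (25, 28), (27, 27), (27, 28), (29, 26), (29, 29), (31, 25), (31, 30)]
Unfold 4 (reflect across v@24): 64 holes -> [(0, 17), (0, 22), (0, 25), (0, 30), (2, 18), (2, 21), (2, 26), (2, 29), (4, 19), (4, 20), (4, 27), (4, 28), (6, 19), (6, 20), (6, 27), (6, 28), (9, 19), (9, 20), (9, 27), (9, 28), (11, 19), (11, 20), (11, 27), (11, 28), (13, 18), (13, 21), (13, 26), (13, 29), (15, 17), (15, 22), (15, 25), (15, 30), (16, 17), (16, 22), (16, 25), (16, 30), (18, 18), (18, 21), (18, 26), (18, 29), (20, 19), (20, 20), (20, 27), (20, 28), (22, 19), (22, 20), (22, 27), (22, 28), (25, 19), (25, 20), (25, 27), (25, 28), (27, 19), (27, 20), (27, 27), (27, 28), (29, 18), (29, 21), (29, 26), (29, 29), (31, 17), (31, 22), (31, 25), (31, 30)]
Unfold 5 (reflect across v@16): 128 holes -> [(0, 1), (0, 6), (0, 9), (0, 14), (0, 17), (0, 22), (0, 25), (0, 30), (2, 2), (2, 5), (2, 10), (2, 13), (2, 18), (2, 21), (2, 26), (2, 29), (4, 3), (4, 4), (4, 11), (4, 12), (4, 19), (4, 20), (4, 27), (4, 28), (6, 3), (6, 4), (6, 11), (6, 12), (6, 19), (6, 20), (6, 27), (6, 28), (9, 3), (9, 4), (9, 11), (9, 12), (9, 19), (9, 20), (9, 27), (9, 28), (11, 3), (11, 4), (11, 11), (11, 12), (11, 19), (11, 20), (11, 27), (11, 28), (13, 2), (13, 5), (13, 10), (13, 13), (13, 18), (13, 21), (13, 26), (13, 29), (15, 1), (15, 6), (15, 9), (15, 14), (15, 17), (15, 22), (15, 25), (15, 30), (16, 1), (16, 6), (16, 9), (16, 14), (16, 17), (16, 22), (16, 25), (16, 30), (18, 2), (18, 5), (18, 10), (18, 13), (18, 18), (18, 21), (18, 26), (18, 29), (20, 3), (20, 4), (20, 11), (20, 12), (20, 19), (20, 20), (20, 27), (20, 28), (22, 3), (22, 4), (22, 11), (22, 12), (22, 19), (22, 20), (22, 27), (22, 28), (25, 3), (25, 4), (25, 11), (25, 12), (25, 19), (25, 20), (25, 27), (25, 28), (27, 3), (27, 4), (27, 11), (27, 12), (27, 19), (27, 20), (27, 27), (27, 28), (29, 2), (29, 5), (29, 10), (29, 13), (29, 18), (29, 21), (29, 26), (29, 29), (31, 1), (31, 6), (31, 9), (31, 14), (31, 17), (31, 22), (31, 25), (31, 30)]

Answer: 128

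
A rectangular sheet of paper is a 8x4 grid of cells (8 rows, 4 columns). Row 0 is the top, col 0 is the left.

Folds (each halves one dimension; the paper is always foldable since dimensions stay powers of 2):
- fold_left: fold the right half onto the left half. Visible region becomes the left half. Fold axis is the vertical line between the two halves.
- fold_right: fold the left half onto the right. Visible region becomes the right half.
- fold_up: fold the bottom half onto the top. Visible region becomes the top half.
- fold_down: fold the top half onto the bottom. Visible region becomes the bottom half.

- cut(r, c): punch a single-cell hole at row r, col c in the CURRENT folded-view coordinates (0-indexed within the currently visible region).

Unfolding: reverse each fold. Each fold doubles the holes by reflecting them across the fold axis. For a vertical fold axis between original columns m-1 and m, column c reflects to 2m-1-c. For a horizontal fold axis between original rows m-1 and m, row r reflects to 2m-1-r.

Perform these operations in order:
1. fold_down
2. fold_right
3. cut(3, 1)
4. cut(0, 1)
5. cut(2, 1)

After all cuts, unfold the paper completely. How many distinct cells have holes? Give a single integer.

Op 1 fold_down: fold axis h@4; visible region now rows[4,8) x cols[0,4) = 4x4
Op 2 fold_right: fold axis v@2; visible region now rows[4,8) x cols[2,4) = 4x2
Op 3 cut(3, 1): punch at orig (7,3); cuts so far [(7, 3)]; region rows[4,8) x cols[2,4) = 4x2
Op 4 cut(0, 1): punch at orig (4,3); cuts so far [(4, 3), (7, 3)]; region rows[4,8) x cols[2,4) = 4x2
Op 5 cut(2, 1): punch at orig (6,3); cuts so far [(4, 3), (6, 3), (7, 3)]; region rows[4,8) x cols[2,4) = 4x2
Unfold 1 (reflect across v@2): 6 holes -> [(4, 0), (4, 3), (6, 0), (6, 3), (7, 0), (7, 3)]
Unfold 2 (reflect across h@4): 12 holes -> [(0, 0), (0, 3), (1, 0), (1, 3), (3, 0), (3, 3), (4, 0), (4, 3), (6, 0), (6, 3), (7, 0), (7, 3)]

Answer: 12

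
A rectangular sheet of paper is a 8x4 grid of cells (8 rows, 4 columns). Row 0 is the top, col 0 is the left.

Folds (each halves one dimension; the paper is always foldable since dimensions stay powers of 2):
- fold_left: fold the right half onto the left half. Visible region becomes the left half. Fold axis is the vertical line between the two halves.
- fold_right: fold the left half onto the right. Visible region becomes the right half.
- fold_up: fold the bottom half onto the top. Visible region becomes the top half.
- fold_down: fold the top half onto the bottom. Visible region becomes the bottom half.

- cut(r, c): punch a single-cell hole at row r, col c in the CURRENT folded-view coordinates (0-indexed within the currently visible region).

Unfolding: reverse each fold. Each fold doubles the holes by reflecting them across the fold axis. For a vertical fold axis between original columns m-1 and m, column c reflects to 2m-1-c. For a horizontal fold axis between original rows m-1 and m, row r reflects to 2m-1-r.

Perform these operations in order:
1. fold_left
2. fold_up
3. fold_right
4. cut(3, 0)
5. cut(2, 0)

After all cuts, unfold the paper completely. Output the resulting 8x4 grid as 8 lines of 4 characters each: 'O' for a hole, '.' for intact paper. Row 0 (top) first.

Op 1 fold_left: fold axis v@2; visible region now rows[0,8) x cols[0,2) = 8x2
Op 2 fold_up: fold axis h@4; visible region now rows[0,4) x cols[0,2) = 4x2
Op 3 fold_right: fold axis v@1; visible region now rows[0,4) x cols[1,2) = 4x1
Op 4 cut(3, 0): punch at orig (3,1); cuts so far [(3, 1)]; region rows[0,4) x cols[1,2) = 4x1
Op 5 cut(2, 0): punch at orig (2,1); cuts so far [(2, 1), (3, 1)]; region rows[0,4) x cols[1,2) = 4x1
Unfold 1 (reflect across v@1): 4 holes -> [(2, 0), (2, 1), (3, 0), (3, 1)]
Unfold 2 (reflect across h@4): 8 holes -> [(2, 0), (2, 1), (3, 0), (3, 1), (4, 0), (4, 1), (5, 0), (5, 1)]
Unfold 3 (reflect across v@2): 16 holes -> [(2, 0), (2, 1), (2, 2), (2, 3), (3, 0), (3, 1), (3, 2), (3, 3), (4, 0), (4, 1), (4, 2), (4, 3), (5, 0), (5, 1), (5, 2), (5, 3)]

Answer: ....
....
OOOO
OOOO
OOOO
OOOO
....
....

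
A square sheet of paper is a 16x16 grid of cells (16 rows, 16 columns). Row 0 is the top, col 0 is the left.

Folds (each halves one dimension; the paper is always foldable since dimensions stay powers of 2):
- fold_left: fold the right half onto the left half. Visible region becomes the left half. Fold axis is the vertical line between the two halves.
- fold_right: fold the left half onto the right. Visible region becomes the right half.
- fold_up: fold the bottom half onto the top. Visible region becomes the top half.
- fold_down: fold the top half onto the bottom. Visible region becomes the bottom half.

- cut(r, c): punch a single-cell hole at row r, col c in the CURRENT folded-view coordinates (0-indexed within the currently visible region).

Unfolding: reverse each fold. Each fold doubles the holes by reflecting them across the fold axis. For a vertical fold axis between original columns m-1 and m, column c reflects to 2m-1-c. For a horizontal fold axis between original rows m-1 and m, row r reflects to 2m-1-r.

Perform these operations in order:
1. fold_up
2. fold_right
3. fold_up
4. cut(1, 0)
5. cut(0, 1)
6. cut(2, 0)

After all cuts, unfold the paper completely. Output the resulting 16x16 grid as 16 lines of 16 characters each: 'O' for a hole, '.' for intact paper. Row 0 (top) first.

Op 1 fold_up: fold axis h@8; visible region now rows[0,8) x cols[0,16) = 8x16
Op 2 fold_right: fold axis v@8; visible region now rows[0,8) x cols[8,16) = 8x8
Op 3 fold_up: fold axis h@4; visible region now rows[0,4) x cols[8,16) = 4x8
Op 4 cut(1, 0): punch at orig (1,8); cuts so far [(1, 8)]; region rows[0,4) x cols[8,16) = 4x8
Op 5 cut(0, 1): punch at orig (0,9); cuts so far [(0, 9), (1, 8)]; region rows[0,4) x cols[8,16) = 4x8
Op 6 cut(2, 0): punch at orig (2,8); cuts so far [(0, 9), (1, 8), (2, 8)]; region rows[0,4) x cols[8,16) = 4x8
Unfold 1 (reflect across h@4): 6 holes -> [(0, 9), (1, 8), (2, 8), (5, 8), (6, 8), (7, 9)]
Unfold 2 (reflect across v@8): 12 holes -> [(0, 6), (0, 9), (1, 7), (1, 8), (2, 7), (2, 8), (5, 7), (5, 8), (6, 7), (6, 8), (7, 6), (7, 9)]
Unfold 3 (reflect across h@8): 24 holes -> [(0, 6), (0, 9), (1, 7), (1, 8), (2, 7), (2, 8), (5, 7), (5, 8), (6, 7), (6, 8), (7, 6), (7, 9), (8, 6), (8, 9), (9, 7), (9, 8), (10, 7), (10, 8), (13, 7), (13, 8), (14, 7), (14, 8), (15, 6), (15, 9)]

Answer: ......O..O......
.......OO.......
.......OO.......
................
................
.......OO.......
.......OO.......
......O..O......
......O..O......
.......OO.......
.......OO.......
................
................
.......OO.......
.......OO.......
......O..O......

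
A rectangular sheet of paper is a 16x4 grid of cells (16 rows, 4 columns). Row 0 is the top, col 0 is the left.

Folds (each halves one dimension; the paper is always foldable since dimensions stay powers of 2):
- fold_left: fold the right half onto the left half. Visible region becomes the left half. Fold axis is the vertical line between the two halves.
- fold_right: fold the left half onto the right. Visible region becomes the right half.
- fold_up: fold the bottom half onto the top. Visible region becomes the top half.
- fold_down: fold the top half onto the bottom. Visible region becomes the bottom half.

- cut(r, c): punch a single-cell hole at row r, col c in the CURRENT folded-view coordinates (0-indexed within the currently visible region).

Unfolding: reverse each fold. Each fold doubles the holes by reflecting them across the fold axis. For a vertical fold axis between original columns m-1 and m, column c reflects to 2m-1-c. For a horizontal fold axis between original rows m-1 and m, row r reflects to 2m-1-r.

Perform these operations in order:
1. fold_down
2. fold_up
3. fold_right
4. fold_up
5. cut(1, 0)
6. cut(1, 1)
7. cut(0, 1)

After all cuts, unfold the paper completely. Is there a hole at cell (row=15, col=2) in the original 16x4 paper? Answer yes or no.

Op 1 fold_down: fold axis h@8; visible region now rows[8,16) x cols[0,4) = 8x4
Op 2 fold_up: fold axis h@12; visible region now rows[8,12) x cols[0,4) = 4x4
Op 3 fold_right: fold axis v@2; visible region now rows[8,12) x cols[2,4) = 4x2
Op 4 fold_up: fold axis h@10; visible region now rows[8,10) x cols[2,4) = 2x2
Op 5 cut(1, 0): punch at orig (9,2); cuts so far [(9, 2)]; region rows[8,10) x cols[2,4) = 2x2
Op 6 cut(1, 1): punch at orig (9,3); cuts so far [(9, 2), (9, 3)]; region rows[8,10) x cols[2,4) = 2x2
Op 7 cut(0, 1): punch at orig (8,3); cuts so far [(8, 3), (9, 2), (9, 3)]; region rows[8,10) x cols[2,4) = 2x2
Unfold 1 (reflect across h@10): 6 holes -> [(8, 3), (9, 2), (9, 3), (10, 2), (10, 3), (11, 3)]
Unfold 2 (reflect across v@2): 12 holes -> [(8, 0), (8, 3), (9, 0), (9, 1), (9, 2), (9, 3), (10, 0), (10, 1), (10, 2), (10, 3), (11, 0), (11, 3)]
Unfold 3 (reflect across h@12): 24 holes -> [(8, 0), (8, 3), (9, 0), (9, 1), (9, 2), (9, 3), (10, 0), (10, 1), (10, 2), (10, 3), (11, 0), (11, 3), (12, 0), (12, 3), (13, 0), (13, 1), (13, 2), (13, 3), (14, 0), (14, 1), (14, 2), (14, 3), (15, 0), (15, 3)]
Unfold 4 (reflect across h@8): 48 holes -> [(0, 0), (0, 3), (1, 0), (1, 1), (1, 2), (1, 3), (2, 0), (2, 1), (2, 2), (2, 3), (3, 0), (3, 3), (4, 0), (4, 3), (5, 0), (5, 1), (5, 2), (5, 3), (6, 0), (6, 1), (6, 2), (6, 3), (7, 0), (7, 3), (8, 0), (8, 3), (9, 0), (9, 1), (9, 2), (9, 3), (10, 0), (10, 1), (10, 2), (10, 3), (11, 0), (11, 3), (12, 0), (12, 3), (13, 0), (13, 1), (13, 2), (13, 3), (14, 0), (14, 1), (14, 2), (14, 3), (15, 0), (15, 3)]
Holes: [(0, 0), (0, 3), (1, 0), (1, 1), (1, 2), (1, 3), (2, 0), (2, 1), (2, 2), (2, 3), (3, 0), (3, 3), (4, 0), (4, 3), (5, 0), (5, 1), (5, 2), (5, 3), (6, 0), (6, 1), (6, 2), (6, 3), (7, 0), (7, 3), (8, 0), (8, 3), (9, 0), (9, 1), (9, 2), (9, 3), (10, 0), (10, 1), (10, 2), (10, 3), (11, 0), (11, 3), (12, 0), (12, 3), (13, 0), (13, 1), (13, 2), (13, 3), (14, 0), (14, 1), (14, 2), (14, 3), (15, 0), (15, 3)]

Answer: no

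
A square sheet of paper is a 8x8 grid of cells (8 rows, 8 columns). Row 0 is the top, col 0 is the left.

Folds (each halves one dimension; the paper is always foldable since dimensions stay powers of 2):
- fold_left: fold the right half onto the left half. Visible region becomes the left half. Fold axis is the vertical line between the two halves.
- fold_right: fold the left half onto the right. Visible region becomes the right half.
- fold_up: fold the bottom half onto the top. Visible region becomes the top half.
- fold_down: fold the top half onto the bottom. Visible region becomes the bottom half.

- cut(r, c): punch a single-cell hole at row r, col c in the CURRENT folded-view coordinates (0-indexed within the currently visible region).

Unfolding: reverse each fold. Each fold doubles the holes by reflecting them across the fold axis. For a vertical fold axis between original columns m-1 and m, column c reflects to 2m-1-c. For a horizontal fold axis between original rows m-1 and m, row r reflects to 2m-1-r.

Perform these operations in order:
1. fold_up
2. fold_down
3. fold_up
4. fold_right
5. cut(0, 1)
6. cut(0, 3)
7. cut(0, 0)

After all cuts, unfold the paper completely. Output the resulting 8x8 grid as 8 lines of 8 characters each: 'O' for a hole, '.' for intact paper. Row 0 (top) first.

Op 1 fold_up: fold axis h@4; visible region now rows[0,4) x cols[0,8) = 4x8
Op 2 fold_down: fold axis h@2; visible region now rows[2,4) x cols[0,8) = 2x8
Op 3 fold_up: fold axis h@3; visible region now rows[2,3) x cols[0,8) = 1x8
Op 4 fold_right: fold axis v@4; visible region now rows[2,3) x cols[4,8) = 1x4
Op 5 cut(0, 1): punch at orig (2,5); cuts so far [(2, 5)]; region rows[2,3) x cols[4,8) = 1x4
Op 6 cut(0, 3): punch at orig (2,7); cuts so far [(2, 5), (2, 7)]; region rows[2,3) x cols[4,8) = 1x4
Op 7 cut(0, 0): punch at orig (2,4); cuts so far [(2, 4), (2, 5), (2, 7)]; region rows[2,3) x cols[4,8) = 1x4
Unfold 1 (reflect across v@4): 6 holes -> [(2, 0), (2, 2), (2, 3), (2, 4), (2, 5), (2, 7)]
Unfold 2 (reflect across h@3): 12 holes -> [(2, 0), (2, 2), (2, 3), (2, 4), (2, 5), (2, 7), (3, 0), (3, 2), (3, 3), (3, 4), (3, 5), (3, 7)]
Unfold 3 (reflect across h@2): 24 holes -> [(0, 0), (0, 2), (0, 3), (0, 4), (0, 5), (0, 7), (1, 0), (1, 2), (1, 3), (1, 4), (1, 5), (1, 7), (2, 0), (2, 2), (2, 3), (2, 4), (2, 5), (2, 7), (3, 0), (3, 2), (3, 3), (3, 4), (3, 5), (3, 7)]
Unfold 4 (reflect across h@4): 48 holes -> [(0, 0), (0, 2), (0, 3), (0, 4), (0, 5), (0, 7), (1, 0), (1, 2), (1, 3), (1, 4), (1, 5), (1, 7), (2, 0), (2, 2), (2, 3), (2, 4), (2, 5), (2, 7), (3, 0), (3, 2), (3, 3), (3, 4), (3, 5), (3, 7), (4, 0), (4, 2), (4, 3), (4, 4), (4, 5), (4, 7), (5, 0), (5, 2), (5, 3), (5, 4), (5, 5), (5, 7), (6, 0), (6, 2), (6, 3), (6, 4), (6, 5), (6, 7), (7, 0), (7, 2), (7, 3), (7, 4), (7, 5), (7, 7)]

Answer: O.OOOO.O
O.OOOO.O
O.OOOO.O
O.OOOO.O
O.OOOO.O
O.OOOO.O
O.OOOO.O
O.OOOO.O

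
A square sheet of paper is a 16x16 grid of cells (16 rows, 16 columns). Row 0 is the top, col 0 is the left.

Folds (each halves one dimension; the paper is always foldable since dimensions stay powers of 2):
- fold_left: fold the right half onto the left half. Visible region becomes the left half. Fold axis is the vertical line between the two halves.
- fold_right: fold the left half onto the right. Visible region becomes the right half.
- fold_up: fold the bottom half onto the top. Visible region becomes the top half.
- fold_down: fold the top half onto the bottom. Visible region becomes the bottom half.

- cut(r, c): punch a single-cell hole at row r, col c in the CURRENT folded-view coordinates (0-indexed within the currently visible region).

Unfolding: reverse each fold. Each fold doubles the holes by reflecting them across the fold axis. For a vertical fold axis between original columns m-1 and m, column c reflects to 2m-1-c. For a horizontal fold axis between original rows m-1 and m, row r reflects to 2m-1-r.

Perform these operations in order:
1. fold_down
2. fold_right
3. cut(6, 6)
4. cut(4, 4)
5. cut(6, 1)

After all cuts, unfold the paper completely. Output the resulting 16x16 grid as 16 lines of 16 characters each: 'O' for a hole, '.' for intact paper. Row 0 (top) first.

Answer: ................
.O....O..O....O.
................
...O........O...
................
................
................
................
................
................
................
................
...O........O...
................
.O....O..O....O.
................

Derivation:
Op 1 fold_down: fold axis h@8; visible region now rows[8,16) x cols[0,16) = 8x16
Op 2 fold_right: fold axis v@8; visible region now rows[8,16) x cols[8,16) = 8x8
Op 3 cut(6, 6): punch at orig (14,14); cuts so far [(14, 14)]; region rows[8,16) x cols[8,16) = 8x8
Op 4 cut(4, 4): punch at orig (12,12); cuts so far [(12, 12), (14, 14)]; region rows[8,16) x cols[8,16) = 8x8
Op 5 cut(6, 1): punch at orig (14,9); cuts so far [(12, 12), (14, 9), (14, 14)]; region rows[8,16) x cols[8,16) = 8x8
Unfold 1 (reflect across v@8): 6 holes -> [(12, 3), (12, 12), (14, 1), (14, 6), (14, 9), (14, 14)]
Unfold 2 (reflect across h@8): 12 holes -> [(1, 1), (1, 6), (1, 9), (1, 14), (3, 3), (3, 12), (12, 3), (12, 12), (14, 1), (14, 6), (14, 9), (14, 14)]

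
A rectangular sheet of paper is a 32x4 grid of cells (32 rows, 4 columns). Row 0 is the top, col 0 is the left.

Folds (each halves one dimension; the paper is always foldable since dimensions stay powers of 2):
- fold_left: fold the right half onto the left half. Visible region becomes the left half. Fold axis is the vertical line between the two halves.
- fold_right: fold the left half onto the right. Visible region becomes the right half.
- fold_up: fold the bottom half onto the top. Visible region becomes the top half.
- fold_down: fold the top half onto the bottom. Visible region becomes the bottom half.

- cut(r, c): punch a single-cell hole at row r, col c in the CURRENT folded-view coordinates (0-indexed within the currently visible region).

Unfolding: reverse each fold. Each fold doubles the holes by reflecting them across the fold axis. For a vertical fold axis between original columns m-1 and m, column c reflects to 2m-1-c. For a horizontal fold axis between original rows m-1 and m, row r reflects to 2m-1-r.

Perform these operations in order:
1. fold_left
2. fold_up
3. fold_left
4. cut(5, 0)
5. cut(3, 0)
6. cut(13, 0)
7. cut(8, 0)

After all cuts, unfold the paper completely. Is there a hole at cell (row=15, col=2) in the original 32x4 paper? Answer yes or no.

Answer: no

Derivation:
Op 1 fold_left: fold axis v@2; visible region now rows[0,32) x cols[0,2) = 32x2
Op 2 fold_up: fold axis h@16; visible region now rows[0,16) x cols[0,2) = 16x2
Op 3 fold_left: fold axis v@1; visible region now rows[0,16) x cols[0,1) = 16x1
Op 4 cut(5, 0): punch at orig (5,0); cuts so far [(5, 0)]; region rows[0,16) x cols[0,1) = 16x1
Op 5 cut(3, 0): punch at orig (3,0); cuts so far [(3, 0), (5, 0)]; region rows[0,16) x cols[0,1) = 16x1
Op 6 cut(13, 0): punch at orig (13,0); cuts so far [(3, 0), (5, 0), (13, 0)]; region rows[0,16) x cols[0,1) = 16x1
Op 7 cut(8, 0): punch at orig (8,0); cuts so far [(3, 0), (5, 0), (8, 0), (13, 0)]; region rows[0,16) x cols[0,1) = 16x1
Unfold 1 (reflect across v@1): 8 holes -> [(3, 0), (3, 1), (5, 0), (5, 1), (8, 0), (8, 1), (13, 0), (13, 1)]
Unfold 2 (reflect across h@16): 16 holes -> [(3, 0), (3, 1), (5, 0), (5, 1), (8, 0), (8, 1), (13, 0), (13, 1), (18, 0), (18, 1), (23, 0), (23, 1), (26, 0), (26, 1), (28, 0), (28, 1)]
Unfold 3 (reflect across v@2): 32 holes -> [(3, 0), (3, 1), (3, 2), (3, 3), (5, 0), (5, 1), (5, 2), (5, 3), (8, 0), (8, 1), (8, 2), (8, 3), (13, 0), (13, 1), (13, 2), (13, 3), (18, 0), (18, 1), (18, 2), (18, 3), (23, 0), (23, 1), (23, 2), (23, 3), (26, 0), (26, 1), (26, 2), (26, 3), (28, 0), (28, 1), (28, 2), (28, 3)]
Holes: [(3, 0), (3, 1), (3, 2), (3, 3), (5, 0), (5, 1), (5, 2), (5, 3), (8, 0), (8, 1), (8, 2), (8, 3), (13, 0), (13, 1), (13, 2), (13, 3), (18, 0), (18, 1), (18, 2), (18, 3), (23, 0), (23, 1), (23, 2), (23, 3), (26, 0), (26, 1), (26, 2), (26, 3), (28, 0), (28, 1), (28, 2), (28, 3)]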